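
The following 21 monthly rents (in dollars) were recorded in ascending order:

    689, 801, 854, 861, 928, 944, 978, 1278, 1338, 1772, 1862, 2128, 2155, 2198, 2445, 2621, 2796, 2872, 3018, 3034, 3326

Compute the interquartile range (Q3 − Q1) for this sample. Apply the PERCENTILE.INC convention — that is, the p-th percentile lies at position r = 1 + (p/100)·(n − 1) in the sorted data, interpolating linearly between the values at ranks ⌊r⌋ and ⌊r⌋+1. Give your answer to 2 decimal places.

1677.00

n = 21.
P25: r = 6 (integer) → 944.
P75: r = 16 (integer) → 2621.
Difference: 2621 − 944 = 1677.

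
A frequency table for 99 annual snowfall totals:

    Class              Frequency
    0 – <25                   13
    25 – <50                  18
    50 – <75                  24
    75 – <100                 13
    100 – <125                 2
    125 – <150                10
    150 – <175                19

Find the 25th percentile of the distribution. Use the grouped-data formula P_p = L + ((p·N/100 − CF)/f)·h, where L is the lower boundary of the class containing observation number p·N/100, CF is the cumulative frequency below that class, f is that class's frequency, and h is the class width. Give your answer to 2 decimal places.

41.32

N = 99; target position k = 25/100 · 99 = 24.75.
Cumulative frequencies: 13, 31, 55, 68, 70, 80, 99.
Observation 24.75 falls in the class 25 – <50.
L = 25, CF = 13, f = 18, h = 25.
P25 = 25 + ((24.75 − 13)/18)·25 = 25 + 16.3194 = 41.3194.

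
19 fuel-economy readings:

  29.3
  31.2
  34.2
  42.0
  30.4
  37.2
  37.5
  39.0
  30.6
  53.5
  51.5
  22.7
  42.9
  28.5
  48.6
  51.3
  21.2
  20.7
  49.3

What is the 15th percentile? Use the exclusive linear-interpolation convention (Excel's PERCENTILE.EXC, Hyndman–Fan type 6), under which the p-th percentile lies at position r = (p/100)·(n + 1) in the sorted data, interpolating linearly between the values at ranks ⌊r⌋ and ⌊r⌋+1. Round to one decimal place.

22.7

Sorted: 20.7, 21.2, 22.7, 28.5, 29.3, 30.4, 30.6, 31.2, 34.2, 37.2, 37.5, 39.0, 42.0, 42.9, 48.6, 49.3, 51.3, 51.5, 53.5.
n = 19.
r = (15/100)·(19 + 1) = 3.
r is an integer, so P15 is the value at rank 3: 22.7.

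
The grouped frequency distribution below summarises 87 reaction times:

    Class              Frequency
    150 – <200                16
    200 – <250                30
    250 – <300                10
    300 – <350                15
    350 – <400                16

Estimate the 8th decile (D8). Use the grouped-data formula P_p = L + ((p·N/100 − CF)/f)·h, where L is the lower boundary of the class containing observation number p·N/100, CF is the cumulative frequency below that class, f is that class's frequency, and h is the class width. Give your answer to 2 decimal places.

N = 87; target position k = 80/100 · 87 = 69.6.
Cumulative frequencies: 16, 46, 56, 71, 87.
Observation 69.6 falls in the class 300 – <350.
L = 300, CF = 56, f = 15, h = 50.
P80 = 300 + ((69.6 − 56)/15)·50 = 300 + 45.3333 = 345.333.

345.33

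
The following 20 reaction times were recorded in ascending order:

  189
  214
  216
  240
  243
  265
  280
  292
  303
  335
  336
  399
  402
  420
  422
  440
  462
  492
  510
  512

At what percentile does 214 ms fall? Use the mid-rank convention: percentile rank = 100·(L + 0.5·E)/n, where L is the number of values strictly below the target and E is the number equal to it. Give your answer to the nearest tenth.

Count below 214: L = 1; count equal: E = 1; n = 20.
Percentile rank = 100·(1 + 0.5·1)/20 = 100·1.5/20 = 7.5.

7.5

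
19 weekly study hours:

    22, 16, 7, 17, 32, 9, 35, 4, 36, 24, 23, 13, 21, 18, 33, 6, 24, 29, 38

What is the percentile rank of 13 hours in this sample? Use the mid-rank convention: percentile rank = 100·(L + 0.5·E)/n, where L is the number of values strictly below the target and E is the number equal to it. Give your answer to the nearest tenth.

23.7

Sorted: 4, 6, 7, 9, 13, 16, 17, 18, 21, 22, 23, 24, 24, 29, 32, 33, 35, 36, 38.
Count below 13: L = 4; count equal: E = 1; n = 19.
Percentile rank = 100·(4 + 0.5·1)/19 = 100·4.5/19 = 23.68.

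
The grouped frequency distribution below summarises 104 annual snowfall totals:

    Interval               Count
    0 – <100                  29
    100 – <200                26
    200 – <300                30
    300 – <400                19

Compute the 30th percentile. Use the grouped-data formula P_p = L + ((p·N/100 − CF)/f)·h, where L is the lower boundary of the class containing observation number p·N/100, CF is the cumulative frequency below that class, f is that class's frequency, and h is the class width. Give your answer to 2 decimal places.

N = 104; target position k = 30/100 · 104 = 31.2.
Cumulative frequencies: 29, 55, 85, 104.
Observation 31.2 falls in the class 100 – <200.
L = 100, CF = 29, f = 26, h = 100.
P30 = 100 + ((31.2 − 29)/26)·100 = 100 + 8.46154 = 108.462.

108.46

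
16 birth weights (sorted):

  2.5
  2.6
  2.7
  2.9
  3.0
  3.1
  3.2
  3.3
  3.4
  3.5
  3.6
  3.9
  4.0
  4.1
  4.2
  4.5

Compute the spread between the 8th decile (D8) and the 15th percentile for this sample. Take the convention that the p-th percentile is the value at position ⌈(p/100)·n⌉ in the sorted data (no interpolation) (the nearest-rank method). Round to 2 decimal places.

1.30

n = 16.
P15: rank ⌈15/100·16⌉ = 3 → 2.7.
P80: rank ⌈80/100·16⌉ = 13 → 4.
Difference: 4 − 2.7 = 1.3.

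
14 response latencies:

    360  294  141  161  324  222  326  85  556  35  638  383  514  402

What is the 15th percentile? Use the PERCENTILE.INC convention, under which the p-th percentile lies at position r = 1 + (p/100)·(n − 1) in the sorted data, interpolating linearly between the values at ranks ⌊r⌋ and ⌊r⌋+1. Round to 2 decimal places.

Sorted: 35, 85, 141, 161, 222, 294, 324, 326, 360, 383, 402, 514, 556, 638.
n = 14.
r = 1 + (15/100)·(14 − 1) = 1 + 1.95 = 2.95.
Rank 2 is 85 and rank 3 is 141.
Interpolate: 85 + 0.95·(141 − 85) = 85 + 0.95·56 = 138.2.

138.20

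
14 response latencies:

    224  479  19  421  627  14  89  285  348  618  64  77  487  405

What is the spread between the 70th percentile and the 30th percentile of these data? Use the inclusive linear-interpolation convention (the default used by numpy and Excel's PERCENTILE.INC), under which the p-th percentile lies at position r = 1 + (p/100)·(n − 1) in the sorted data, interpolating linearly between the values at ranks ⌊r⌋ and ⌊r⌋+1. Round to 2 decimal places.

339.00

Sorted: 14, 19, 64, 77, 89, 224, 285, 348, 405, 421, 479, 487, 618, 627.
n = 14.
P30: r = 4.9; ranks 4–5 are 77, 89; interpolating gives 87.8.
P70: r = 10.1; ranks 10–11 are 421, 479; interpolating gives 426.8.
Difference: 426.8 − 87.8 = 339.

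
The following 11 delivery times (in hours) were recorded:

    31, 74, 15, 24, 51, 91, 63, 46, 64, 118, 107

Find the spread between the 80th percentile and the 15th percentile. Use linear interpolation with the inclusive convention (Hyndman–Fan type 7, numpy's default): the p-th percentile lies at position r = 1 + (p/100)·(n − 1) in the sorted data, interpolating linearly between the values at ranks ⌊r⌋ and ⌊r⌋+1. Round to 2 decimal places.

Sorted: 15, 24, 31, 46, 51, 63, 64, 74, 91, 107, 118.
n = 11.
P15: r = 2.5; ranks 2–3 are 24, 31; interpolating gives 27.5.
P80: r = 9 (integer) → 91.
Difference: 91 − 27.5 = 63.5.

63.50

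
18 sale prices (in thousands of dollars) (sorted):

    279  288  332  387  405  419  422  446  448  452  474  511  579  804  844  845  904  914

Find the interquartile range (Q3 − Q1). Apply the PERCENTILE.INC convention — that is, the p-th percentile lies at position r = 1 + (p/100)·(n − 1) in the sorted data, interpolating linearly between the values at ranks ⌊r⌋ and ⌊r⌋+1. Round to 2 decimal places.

339.25

n = 18.
P25: r = 5.25; ranks 5–6 are 405, 419; interpolating gives 408.5.
P75: r = 13.75; ranks 13–14 are 579, 804; interpolating gives 747.75.
Difference: 747.75 − 408.5 = 339.25.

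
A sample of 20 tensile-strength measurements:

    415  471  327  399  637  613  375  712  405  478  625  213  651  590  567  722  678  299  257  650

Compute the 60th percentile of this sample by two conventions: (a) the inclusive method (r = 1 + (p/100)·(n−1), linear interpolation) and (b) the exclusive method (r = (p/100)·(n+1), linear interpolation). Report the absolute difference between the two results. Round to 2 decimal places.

Sorted: 213, 257, 299, 327, 375, 399, 405, 415, 471, 478, 567, 590, 613, 625, 637, 650, 651, 678, 712, 722.
n = 20.
(a) r = 12.4; between ranks 12 (590) and 13 (613): 599.2.
(b) r = 12.6; between ranks 12 (590) and 13 (613): 603.8.
|599.2 − 603.8| = 4.6.

4.60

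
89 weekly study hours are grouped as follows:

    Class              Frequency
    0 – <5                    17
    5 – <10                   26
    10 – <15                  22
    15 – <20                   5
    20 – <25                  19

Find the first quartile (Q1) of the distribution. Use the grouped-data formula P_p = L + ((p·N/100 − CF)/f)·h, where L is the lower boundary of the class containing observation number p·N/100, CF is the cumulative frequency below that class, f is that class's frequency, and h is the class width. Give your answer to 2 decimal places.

N = 89; target position k = 25/100 · 89 = 22.25.
Cumulative frequencies: 17, 43, 65, 70, 89.
Observation 22.25 falls in the class 5 – <10.
L = 5, CF = 17, f = 26, h = 5.
P25 = 5 + ((22.25 − 17)/26)·5 = 5 + 1.00962 = 6.00962.

6.01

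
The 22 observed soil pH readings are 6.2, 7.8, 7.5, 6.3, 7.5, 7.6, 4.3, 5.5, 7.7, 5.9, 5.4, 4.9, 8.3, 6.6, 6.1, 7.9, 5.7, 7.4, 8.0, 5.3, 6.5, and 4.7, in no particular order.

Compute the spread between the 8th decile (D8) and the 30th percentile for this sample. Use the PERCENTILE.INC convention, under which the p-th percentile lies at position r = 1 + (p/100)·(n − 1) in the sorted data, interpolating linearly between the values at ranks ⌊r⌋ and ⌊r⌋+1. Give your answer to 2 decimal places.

Sorted: 4.3, 4.7, 4.9, 5.3, 5.4, 5.5, 5.7, 5.9, 6.1, 6.2, 6.3, 6.5, 6.6, 7.4, 7.5, 7.5, 7.6, 7.7, 7.8, 7.9, 8.0, 8.3.
n = 22.
P30: r = 7.3; ranks 7–8 are 5.7, 5.9; interpolating gives 5.76.
P80: r = 17.8; ranks 17–18 are 7.6, 7.7; interpolating gives 7.68.
Difference: 7.68 − 5.76 = 1.92.

1.92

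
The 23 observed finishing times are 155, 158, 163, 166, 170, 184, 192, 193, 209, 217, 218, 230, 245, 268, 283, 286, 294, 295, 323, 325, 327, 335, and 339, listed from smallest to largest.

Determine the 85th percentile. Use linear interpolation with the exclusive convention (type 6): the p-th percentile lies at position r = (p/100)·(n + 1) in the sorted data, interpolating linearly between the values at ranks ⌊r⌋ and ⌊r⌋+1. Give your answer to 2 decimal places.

n = 23.
r = (85/100)·(23 + 1) = 20.4.
Rank 20 is 325 and rank 21 is 327.
Interpolate: 325 + 0.4·(327 − 325) = 325 + 0.4·2 = 325.8.

325.80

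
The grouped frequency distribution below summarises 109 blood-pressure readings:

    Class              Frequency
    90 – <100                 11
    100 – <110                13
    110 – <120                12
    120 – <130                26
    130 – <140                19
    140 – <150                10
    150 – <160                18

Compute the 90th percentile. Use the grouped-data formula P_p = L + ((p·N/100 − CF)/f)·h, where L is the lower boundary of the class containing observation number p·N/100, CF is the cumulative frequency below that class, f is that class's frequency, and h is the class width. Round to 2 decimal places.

153.94

N = 109; target position k = 90/100 · 109 = 98.1.
Cumulative frequencies: 11, 24, 36, 62, 81, 91, 109.
Observation 98.1 falls in the class 150 – <160.
L = 150, CF = 91, f = 18, h = 10.
P90 = 150 + ((98.1 − 91)/18)·10 = 150 + 3.94444 = 153.944.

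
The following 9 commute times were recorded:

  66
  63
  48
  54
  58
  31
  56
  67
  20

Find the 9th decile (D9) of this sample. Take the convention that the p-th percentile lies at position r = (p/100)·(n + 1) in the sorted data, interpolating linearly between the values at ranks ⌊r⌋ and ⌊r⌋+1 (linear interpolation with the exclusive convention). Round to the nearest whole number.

Sorted: 20, 31, 48, 54, 56, 58, 63, 66, 67.
n = 9.
r = (90/100)·(9 + 1) = 9.
r is an integer, so P90 is the value at rank 9: 67.

67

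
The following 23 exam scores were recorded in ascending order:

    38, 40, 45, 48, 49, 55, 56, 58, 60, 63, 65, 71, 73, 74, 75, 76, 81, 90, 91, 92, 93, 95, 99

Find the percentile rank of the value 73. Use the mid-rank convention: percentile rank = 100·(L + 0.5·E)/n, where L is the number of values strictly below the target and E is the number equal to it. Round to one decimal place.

Count below 73: L = 12; count equal: E = 1; n = 23.
Percentile rank = 100·(12 + 0.5·1)/23 = 100·12.5/23 = 54.35.

54.3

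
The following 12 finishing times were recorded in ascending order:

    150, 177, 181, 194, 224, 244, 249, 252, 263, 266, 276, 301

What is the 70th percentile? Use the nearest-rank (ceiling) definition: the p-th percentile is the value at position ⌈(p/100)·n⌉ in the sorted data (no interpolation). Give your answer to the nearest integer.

n = 12.
Position = ⌈70/100 · 12⌉ = ⌈8.4⌉ = 9.
The value at rank 9 is 263.

263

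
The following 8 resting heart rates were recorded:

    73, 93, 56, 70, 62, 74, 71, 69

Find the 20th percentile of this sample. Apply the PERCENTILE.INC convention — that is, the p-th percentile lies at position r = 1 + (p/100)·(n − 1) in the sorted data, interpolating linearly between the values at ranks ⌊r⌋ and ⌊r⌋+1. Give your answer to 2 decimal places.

64.80

Sorted: 56, 62, 69, 70, 71, 73, 74, 93.
n = 8.
r = 1 + (20/100)·(8 − 1) = 1 + 1.4 = 2.4.
Rank 2 is 62 and rank 3 is 69.
Interpolate: 62 + 0.4·(69 − 62) = 62 + 0.4·7 = 64.8.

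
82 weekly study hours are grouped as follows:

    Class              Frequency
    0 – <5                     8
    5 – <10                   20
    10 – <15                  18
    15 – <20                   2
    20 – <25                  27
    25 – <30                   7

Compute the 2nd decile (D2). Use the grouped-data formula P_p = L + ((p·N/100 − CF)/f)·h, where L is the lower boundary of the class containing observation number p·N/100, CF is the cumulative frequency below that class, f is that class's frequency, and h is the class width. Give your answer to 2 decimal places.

N = 82; target position k = 20/100 · 82 = 16.4.
Cumulative frequencies: 8, 28, 46, 48, 75, 82.
Observation 16.4 falls in the class 5 – <10.
L = 5, CF = 8, f = 20, h = 5.
P20 = 5 + ((16.4 − 8)/20)·5 = 5 + 2.1 = 7.1.

7.10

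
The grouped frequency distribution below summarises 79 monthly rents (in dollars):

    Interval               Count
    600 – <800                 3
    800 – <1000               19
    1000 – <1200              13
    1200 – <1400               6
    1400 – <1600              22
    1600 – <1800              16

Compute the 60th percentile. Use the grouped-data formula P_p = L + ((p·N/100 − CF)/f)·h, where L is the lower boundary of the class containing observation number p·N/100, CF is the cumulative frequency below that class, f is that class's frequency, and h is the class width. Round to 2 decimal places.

1458.18

N = 79; target position k = 60/100 · 79 = 47.4.
Cumulative frequencies: 3, 22, 35, 41, 63, 79.
Observation 47.4 falls in the class 1400 – <1600.
L = 1400, CF = 41, f = 22, h = 200.
P60 = 1400 + ((47.4 − 41)/22)·200 = 1400 + 58.1818 = 1458.18.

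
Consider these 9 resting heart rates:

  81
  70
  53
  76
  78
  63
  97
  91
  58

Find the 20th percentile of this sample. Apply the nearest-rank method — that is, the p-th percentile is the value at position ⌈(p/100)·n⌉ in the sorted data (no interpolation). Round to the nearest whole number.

Sorted: 53, 58, 63, 70, 76, 78, 81, 91, 97.
n = 9.
Position = ⌈20/100 · 9⌉ = ⌈1.8⌉ = 2.
The value at rank 2 is 58.

58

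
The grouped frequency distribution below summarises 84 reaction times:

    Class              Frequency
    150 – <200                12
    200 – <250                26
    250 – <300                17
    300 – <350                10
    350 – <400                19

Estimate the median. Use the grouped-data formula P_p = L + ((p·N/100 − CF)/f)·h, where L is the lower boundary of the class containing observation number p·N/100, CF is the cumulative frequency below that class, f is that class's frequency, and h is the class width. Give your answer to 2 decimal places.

261.76

N = 84; target position k = 50/100 · 84 = 42.
Cumulative frequencies: 12, 38, 55, 65, 84.
Observation 42 falls in the class 250 – <300.
L = 250, CF = 38, f = 17, h = 50.
P50 = 250 + ((42 − 38)/17)·50 = 250 + 11.7647 = 261.765.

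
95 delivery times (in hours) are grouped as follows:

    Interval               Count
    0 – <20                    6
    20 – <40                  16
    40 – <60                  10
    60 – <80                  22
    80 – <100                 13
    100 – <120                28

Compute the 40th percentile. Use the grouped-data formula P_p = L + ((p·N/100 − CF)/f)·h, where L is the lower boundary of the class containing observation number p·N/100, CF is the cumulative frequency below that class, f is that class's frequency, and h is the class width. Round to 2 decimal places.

N = 95; target position k = 40/100 · 95 = 38.
Cumulative frequencies: 6, 22, 32, 54, 67, 95.
Observation 38 falls in the class 60 – <80.
L = 60, CF = 32, f = 22, h = 20.
P40 = 60 + ((38 − 32)/22)·20 = 60 + 5.45455 = 65.4545.

65.45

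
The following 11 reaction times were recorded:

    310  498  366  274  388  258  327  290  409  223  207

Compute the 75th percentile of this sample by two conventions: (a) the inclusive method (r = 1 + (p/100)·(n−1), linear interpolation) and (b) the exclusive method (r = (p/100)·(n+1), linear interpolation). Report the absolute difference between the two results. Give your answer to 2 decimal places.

Sorted: 207, 223, 258, 274, 290, 310, 327, 366, 388, 409, 498.
n = 11.
(a) r = 8.5; between ranks 8 (366) and 9 (388): 377.
(b) r = 9 → value at rank 9 = 388.
|377 − 388| = 11.

11.00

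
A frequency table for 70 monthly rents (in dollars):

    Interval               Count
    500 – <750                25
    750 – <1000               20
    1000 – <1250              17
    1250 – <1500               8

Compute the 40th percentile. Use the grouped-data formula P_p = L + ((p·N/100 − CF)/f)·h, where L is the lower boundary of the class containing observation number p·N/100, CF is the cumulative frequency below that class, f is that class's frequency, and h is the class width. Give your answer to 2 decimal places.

787.50

N = 70; target position k = 40/100 · 70 = 28.
Cumulative frequencies: 25, 45, 62, 70.
Observation 28 falls in the class 750 – <1000.
L = 750, CF = 25, f = 20, h = 250.
P40 = 750 + ((28 − 25)/20)·250 = 750 + 37.5 = 787.5.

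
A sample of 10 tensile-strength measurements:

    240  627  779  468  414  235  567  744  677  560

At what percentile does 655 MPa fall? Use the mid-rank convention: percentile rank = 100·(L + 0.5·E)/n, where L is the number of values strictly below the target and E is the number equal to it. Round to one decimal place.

70.0

Sorted: 235, 240, 414, 468, 560, 567, 627, 677, 744, 779.
Count below 655: L = 7; count equal: E = 0; n = 10.
Percentile rank = 100·(7 + 0.5·0)/10 = 100·7/10 = 70.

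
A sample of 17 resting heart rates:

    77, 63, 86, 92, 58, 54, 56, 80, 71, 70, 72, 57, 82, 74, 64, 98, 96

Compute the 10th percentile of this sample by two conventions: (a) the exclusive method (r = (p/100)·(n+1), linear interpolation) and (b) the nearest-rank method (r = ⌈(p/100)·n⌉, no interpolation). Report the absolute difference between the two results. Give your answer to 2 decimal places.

Sorted: 54, 56, 57, 58, 63, 64, 70, 71, 72, 74, 77, 80, 82, 86, 92, 96, 98.
n = 17.
(a) r = 1.8; between ranks 1 (54) and 2 (56): 55.6.
(b) the nearest-rank method: rank 2 → 56.
|55.6 − 56| = 0.4.

0.40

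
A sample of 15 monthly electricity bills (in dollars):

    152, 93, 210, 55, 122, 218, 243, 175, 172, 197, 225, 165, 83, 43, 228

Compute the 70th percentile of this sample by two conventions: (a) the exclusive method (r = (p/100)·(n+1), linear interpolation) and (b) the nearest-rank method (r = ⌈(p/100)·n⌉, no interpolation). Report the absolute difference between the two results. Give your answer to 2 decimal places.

Sorted: 43, 55, 83, 93, 122, 152, 165, 172, 175, 197, 210, 218, 225, 228, 243.
n = 15.
(a) r = 11.2; between ranks 11 (210) and 12 (218): 211.6.
(b) the nearest-rank method: rank 11 → 210.
|211.6 − 210| = 1.6.

1.60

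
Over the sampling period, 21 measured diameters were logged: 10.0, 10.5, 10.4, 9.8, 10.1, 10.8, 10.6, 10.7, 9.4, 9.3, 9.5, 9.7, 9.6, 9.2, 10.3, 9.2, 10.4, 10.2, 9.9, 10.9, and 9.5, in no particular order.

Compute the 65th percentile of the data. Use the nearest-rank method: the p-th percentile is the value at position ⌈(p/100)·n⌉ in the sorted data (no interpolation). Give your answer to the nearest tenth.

10.3

Sorted: 9.2, 9.2, 9.3, 9.4, 9.5, 9.5, 9.6, 9.7, 9.8, 9.9, 10.0, 10.1, 10.2, 10.3, 10.4, 10.4, 10.5, 10.6, 10.7, 10.8, 10.9.
n = 21.
Position = ⌈65/100 · 21⌉ = ⌈13.65⌉ = 14.
The value at rank 14 is 10.3.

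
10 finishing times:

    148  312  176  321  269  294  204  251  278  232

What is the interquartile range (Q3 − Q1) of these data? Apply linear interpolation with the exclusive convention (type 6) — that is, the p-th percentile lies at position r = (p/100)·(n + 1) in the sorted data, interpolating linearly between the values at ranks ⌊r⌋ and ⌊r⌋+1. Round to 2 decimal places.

101.50

Sorted: 148, 176, 204, 232, 251, 269, 278, 294, 312, 321.
n = 10.
P25: r = 2.75; ranks 2–3 are 176, 204; interpolating gives 197.
P75: r = 8.25; ranks 8–9 are 294, 312; interpolating gives 298.5.
Difference: 298.5 − 197 = 101.5.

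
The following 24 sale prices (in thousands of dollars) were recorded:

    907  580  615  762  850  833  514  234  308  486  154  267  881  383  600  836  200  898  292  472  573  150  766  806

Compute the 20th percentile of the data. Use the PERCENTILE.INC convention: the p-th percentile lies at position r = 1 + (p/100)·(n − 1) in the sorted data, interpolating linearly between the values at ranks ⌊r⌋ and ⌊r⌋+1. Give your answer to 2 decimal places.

282.00

Sorted: 150, 154, 200, 234, 267, 292, 308, 383, 472, 486, 514, 573, 580, 600, 615, 762, 766, 806, 833, 836, 850, 881, 898, 907.
n = 24.
r = 1 + (20/100)·(24 − 1) = 1 + 4.6 = 5.6.
Rank 5 is 267 and rank 6 is 292.
Interpolate: 267 + 0.6·(292 − 267) = 267 + 0.6·25 = 282.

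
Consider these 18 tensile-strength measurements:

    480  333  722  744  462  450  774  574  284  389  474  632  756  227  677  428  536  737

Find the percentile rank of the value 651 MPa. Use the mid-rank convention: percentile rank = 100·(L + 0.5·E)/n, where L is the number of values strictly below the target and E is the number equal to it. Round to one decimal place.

Sorted: 227, 284, 333, 389, 428, 450, 462, 474, 480, 536, 574, 632, 677, 722, 737, 744, 756, 774.
Count below 651: L = 12; count equal: E = 0; n = 18.
Percentile rank = 100·(12 + 0.5·0)/18 = 100·12/18 = 66.67.

66.7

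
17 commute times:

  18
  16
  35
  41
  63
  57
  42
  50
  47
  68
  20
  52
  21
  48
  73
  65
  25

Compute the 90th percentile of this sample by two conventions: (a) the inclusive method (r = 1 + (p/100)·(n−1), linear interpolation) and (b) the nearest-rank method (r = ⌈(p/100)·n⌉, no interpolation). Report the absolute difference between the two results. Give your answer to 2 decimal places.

1.80

Sorted: 16, 18, 20, 21, 25, 35, 41, 42, 47, 48, 50, 52, 57, 63, 65, 68, 73.
n = 17.
(a) r = 15.4; between ranks 15 (65) and 16 (68): 66.2.
(b) the nearest-rank method: rank 16 → 68.
|66.2 − 68| = 1.8.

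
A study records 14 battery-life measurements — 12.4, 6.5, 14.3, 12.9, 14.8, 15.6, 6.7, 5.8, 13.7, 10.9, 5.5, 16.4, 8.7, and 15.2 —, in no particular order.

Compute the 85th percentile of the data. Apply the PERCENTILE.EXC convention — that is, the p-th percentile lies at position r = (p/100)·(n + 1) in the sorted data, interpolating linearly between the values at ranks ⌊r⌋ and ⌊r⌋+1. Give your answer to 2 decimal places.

Sorted: 5.5, 5.8, 6.5, 6.7, 8.7, 10.9, 12.4, 12.9, 13.7, 14.3, 14.8, 15.2, 15.6, 16.4.
n = 14.
r = (85/100)·(14 + 1) = 12.75.
Rank 12 is 15.2 and rank 13 is 15.6.
Interpolate: 15.2 + 0.75·(15.6 − 15.2) = 15.2 + 0.75·0.4 = 15.5.

15.50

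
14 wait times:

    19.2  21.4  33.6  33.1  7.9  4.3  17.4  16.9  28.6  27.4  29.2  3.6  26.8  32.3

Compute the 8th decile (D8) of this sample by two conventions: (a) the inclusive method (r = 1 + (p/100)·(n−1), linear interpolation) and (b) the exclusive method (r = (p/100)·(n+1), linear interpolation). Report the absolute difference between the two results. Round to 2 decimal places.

Sorted: 3.6, 4.3, 7.9, 16.9, 17.4, 19.2, 21.4, 26.8, 27.4, 28.6, 29.2, 32.3, 33.1, 33.6.
n = 14.
(a) r = 11.4; between ranks 11 (29.2) and 12 (32.3): 30.44.
(b) r = 12 → value at rank 12 = 32.3.
|30.44 − 32.3| = 1.86.

1.86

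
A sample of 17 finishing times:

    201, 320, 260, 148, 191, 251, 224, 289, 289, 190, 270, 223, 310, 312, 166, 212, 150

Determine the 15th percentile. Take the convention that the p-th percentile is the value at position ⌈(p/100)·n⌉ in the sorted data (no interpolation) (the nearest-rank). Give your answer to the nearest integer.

166

Sorted: 148, 150, 166, 190, 191, 201, 212, 223, 224, 251, 260, 270, 289, 289, 310, 312, 320.
n = 17.
Position = ⌈15/100 · 17⌉ = ⌈2.55⌉ = 3.
The value at rank 3 is 166.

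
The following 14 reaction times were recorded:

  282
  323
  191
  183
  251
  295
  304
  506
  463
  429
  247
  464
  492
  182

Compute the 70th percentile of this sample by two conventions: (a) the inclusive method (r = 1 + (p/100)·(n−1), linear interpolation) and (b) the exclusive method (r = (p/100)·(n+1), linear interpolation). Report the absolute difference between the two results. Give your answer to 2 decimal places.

13.60

Sorted: 182, 183, 191, 247, 251, 282, 295, 304, 323, 429, 463, 464, 492, 506.
n = 14.
(a) r = 10.1; between ranks 10 (429) and 11 (463): 432.4.
(b) r = 10.5; between ranks 10 (429) and 11 (463): 446.
|432.4 − 446| = 13.6.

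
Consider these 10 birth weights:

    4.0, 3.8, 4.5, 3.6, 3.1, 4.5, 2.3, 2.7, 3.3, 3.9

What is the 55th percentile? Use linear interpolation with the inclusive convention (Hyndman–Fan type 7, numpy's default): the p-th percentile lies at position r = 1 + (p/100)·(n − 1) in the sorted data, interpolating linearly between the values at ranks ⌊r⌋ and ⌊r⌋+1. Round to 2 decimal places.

Sorted: 2.3, 2.7, 3.1, 3.3, 3.6, 3.8, 3.9, 4.0, 4.5, 4.5.
n = 10.
r = 1 + (55/100)·(10 − 1) = 1 + 4.95 = 5.95.
Rank 5 is 3.6 and rank 6 is 3.8.
Interpolate: 3.6 + 0.95·(3.8 − 3.6) = 3.6 + 0.95·0.2 = 3.79.

3.79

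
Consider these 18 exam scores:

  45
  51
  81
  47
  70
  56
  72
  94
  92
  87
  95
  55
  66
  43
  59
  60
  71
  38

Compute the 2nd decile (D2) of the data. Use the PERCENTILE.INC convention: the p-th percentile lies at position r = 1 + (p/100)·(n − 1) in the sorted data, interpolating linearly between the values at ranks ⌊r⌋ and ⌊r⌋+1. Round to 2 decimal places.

48.60

Sorted: 38, 43, 45, 47, 51, 55, 56, 59, 60, 66, 70, 71, 72, 81, 87, 92, 94, 95.
n = 18.
r = 1 + (20/100)·(18 − 1) = 1 + 3.4 = 4.4.
Rank 4 is 47 and rank 5 is 51.
Interpolate: 47 + 0.4·(51 − 47) = 47 + 0.4·4 = 48.6.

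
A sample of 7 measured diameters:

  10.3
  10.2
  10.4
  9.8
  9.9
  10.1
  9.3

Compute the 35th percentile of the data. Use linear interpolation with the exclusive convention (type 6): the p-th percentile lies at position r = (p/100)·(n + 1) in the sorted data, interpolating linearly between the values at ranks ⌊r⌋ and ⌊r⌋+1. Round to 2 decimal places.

9.88

Sorted: 9.3, 9.8, 9.9, 10.1, 10.2, 10.3, 10.4.
n = 7.
r = (35/100)·(7 + 1) = 2.8.
Rank 2 is 9.8 and rank 3 is 9.9.
Interpolate: 9.8 + 0.8·(9.9 − 9.8) = 9.8 + 0.8·0.1 = 9.88.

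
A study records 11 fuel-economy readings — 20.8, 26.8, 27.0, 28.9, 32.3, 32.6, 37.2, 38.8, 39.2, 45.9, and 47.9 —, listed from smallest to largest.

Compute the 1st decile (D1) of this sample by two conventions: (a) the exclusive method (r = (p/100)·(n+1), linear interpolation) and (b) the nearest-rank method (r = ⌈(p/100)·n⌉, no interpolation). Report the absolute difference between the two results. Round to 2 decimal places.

4.80

n = 11.
(a) r = 1.2; between ranks 1 (20.8) and 2 (26.8): 22.
(b) the nearest-rank method: rank 2 → 26.8.
|22 − 26.8| = 4.8.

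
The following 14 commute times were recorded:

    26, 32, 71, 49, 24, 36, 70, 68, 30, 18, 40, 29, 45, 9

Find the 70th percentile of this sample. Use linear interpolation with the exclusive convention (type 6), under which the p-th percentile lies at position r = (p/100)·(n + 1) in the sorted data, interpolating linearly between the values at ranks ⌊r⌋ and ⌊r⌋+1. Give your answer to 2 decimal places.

47.00

Sorted: 9, 18, 24, 26, 29, 30, 32, 36, 40, 45, 49, 68, 70, 71.
n = 14.
r = (70/100)·(14 + 1) = 10.5.
Rank 10 is 45 and rank 11 is 49.
Interpolate: 45 + 0.5·(49 − 45) = 45 + 0.5·4 = 47.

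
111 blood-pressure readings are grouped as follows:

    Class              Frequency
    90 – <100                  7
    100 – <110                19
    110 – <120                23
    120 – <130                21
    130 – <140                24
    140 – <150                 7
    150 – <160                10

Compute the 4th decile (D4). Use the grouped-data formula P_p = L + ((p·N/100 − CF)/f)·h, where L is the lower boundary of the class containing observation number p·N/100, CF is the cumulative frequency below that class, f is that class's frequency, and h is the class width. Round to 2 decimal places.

N = 111; target position k = 40/100 · 111 = 44.4.
Cumulative frequencies: 7, 26, 49, 70, 94, 101, 111.
Observation 44.4 falls in the class 110 – <120.
L = 110, CF = 26, f = 23, h = 10.
P40 = 110 + ((44.4 − 26)/23)·10 = 110 + 8 = 118.

118.00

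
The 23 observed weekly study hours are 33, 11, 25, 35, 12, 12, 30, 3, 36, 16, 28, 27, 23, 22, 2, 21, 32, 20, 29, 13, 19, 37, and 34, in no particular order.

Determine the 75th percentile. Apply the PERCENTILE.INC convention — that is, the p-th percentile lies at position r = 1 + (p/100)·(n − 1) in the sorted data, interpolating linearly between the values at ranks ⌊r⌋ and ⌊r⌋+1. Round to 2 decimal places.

Sorted: 2, 3, 11, 12, 12, 13, 16, 19, 20, 21, 22, 23, 25, 27, 28, 29, 30, 32, 33, 34, 35, 36, 37.
n = 23.
r = 1 + (75/100)·(23 − 1) = 1 + 16.5 = 17.5.
Rank 17 is 30 and rank 18 is 32.
Interpolate: 30 + 0.5·(32 − 30) = 30 + 0.5·2 = 31.

31.00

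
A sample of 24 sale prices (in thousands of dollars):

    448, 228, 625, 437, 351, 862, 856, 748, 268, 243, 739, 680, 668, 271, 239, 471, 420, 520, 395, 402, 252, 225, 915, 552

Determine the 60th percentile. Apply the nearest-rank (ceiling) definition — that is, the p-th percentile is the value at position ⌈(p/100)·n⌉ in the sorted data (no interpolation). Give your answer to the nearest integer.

Sorted: 225, 228, 239, 243, 252, 268, 271, 351, 395, 402, 420, 437, 448, 471, 520, 552, 625, 668, 680, 739, 748, 856, 862, 915.
n = 24.
Position = ⌈60/100 · 24⌉ = ⌈14.4⌉ = 15.
The value at rank 15 is 520.

520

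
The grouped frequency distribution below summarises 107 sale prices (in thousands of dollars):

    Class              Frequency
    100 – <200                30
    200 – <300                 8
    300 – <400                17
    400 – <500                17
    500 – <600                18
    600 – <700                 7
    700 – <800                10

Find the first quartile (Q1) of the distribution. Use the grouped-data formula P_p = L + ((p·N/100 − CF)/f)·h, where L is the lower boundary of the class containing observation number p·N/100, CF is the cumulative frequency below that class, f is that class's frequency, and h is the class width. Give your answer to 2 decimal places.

N = 107; target position k = 25/100 · 107 = 26.75.
Cumulative frequencies: 30, 38, 55, 72, 90, 97, 107.
Observation 26.75 falls in the class 100 – <200.
L = 100, CF = 0, f = 30, h = 100.
P25 = 100 + ((26.75 − 0)/30)·100 = 100 + 89.1667 = 189.167.

189.17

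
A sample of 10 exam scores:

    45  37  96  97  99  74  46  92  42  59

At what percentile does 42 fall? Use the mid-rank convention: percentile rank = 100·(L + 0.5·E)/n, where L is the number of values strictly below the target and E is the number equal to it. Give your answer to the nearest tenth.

Sorted: 37, 42, 45, 46, 59, 74, 92, 96, 97, 99.
Count below 42: L = 1; count equal: E = 1; n = 10.
Percentile rank = 100·(1 + 0.5·1)/10 = 100·1.5/10 = 15.

15.0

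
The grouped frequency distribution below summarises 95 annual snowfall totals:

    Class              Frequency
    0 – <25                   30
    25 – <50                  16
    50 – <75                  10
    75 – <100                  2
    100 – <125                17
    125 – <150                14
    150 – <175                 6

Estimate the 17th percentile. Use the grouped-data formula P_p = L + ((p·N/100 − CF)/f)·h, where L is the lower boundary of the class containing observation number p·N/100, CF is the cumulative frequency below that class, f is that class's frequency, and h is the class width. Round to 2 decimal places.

13.46

N = 95; target position k = 17/100 · 95 = 16.15.
Cumulative frequencies: 30, 46, 56, 58, 75, 89, 95.
Observation 16.15 falls in the class 0 – <25.
L = 0, CF = 0, f = 30, h = 25.
P17 = 0 + ((16.15 − 0)/30)·25 = 0 + 13.4583 = 13.4583.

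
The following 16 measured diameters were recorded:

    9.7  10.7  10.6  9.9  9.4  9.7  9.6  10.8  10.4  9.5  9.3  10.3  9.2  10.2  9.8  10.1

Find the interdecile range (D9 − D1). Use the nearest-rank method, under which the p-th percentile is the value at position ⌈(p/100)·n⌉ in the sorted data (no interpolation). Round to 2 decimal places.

1.40

Sorted: 9.2, 9.3, 9.4, 9.5, 9.6, 9.7, 9.7, 9.8, 9.9, 10.1, 10.2, 10.3, 10.4, 10.6, 10.7, 10.8.
n = 16.
P10: rank ⌈10/100·16⌉ = 2 → 9.3.
P90: rank ⌈90/100·16⌉ = 15 → 10.7.
Difference: 10.7 − 9.3 = 1.4.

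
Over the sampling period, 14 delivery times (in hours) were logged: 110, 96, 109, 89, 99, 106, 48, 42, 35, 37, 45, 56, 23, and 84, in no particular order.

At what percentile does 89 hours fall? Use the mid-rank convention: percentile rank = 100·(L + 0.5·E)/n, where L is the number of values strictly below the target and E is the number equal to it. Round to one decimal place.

Sorted: 23, 35, 37, 42, 45, 48, 56, 84, 89, 96, 99, 106, 109, 110.
Count below 89: L = 8; count equal: E = 1; n = 14.
Percentile rank = 100·(8 + 0.5·1)/14 = 100·8.5/14 = 60.71.

60.7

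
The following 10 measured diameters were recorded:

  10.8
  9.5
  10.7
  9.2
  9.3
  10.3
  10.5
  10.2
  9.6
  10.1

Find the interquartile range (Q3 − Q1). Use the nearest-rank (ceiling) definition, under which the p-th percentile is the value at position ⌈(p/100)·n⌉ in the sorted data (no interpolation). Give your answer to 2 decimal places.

Sorted: 9.2, 9.3, 9.5, 9.6, 10.1, 10.2, 10.3, 10.5, 10.7, 10.8.
n = 10.
P25: rank ⌈25/100·10⌉ = 3 → 9.5.
P75: rank ⌈75/100·10⌉ = 8 → 10.5.
Difference: 10.5 − 9.5 = 1.

1.00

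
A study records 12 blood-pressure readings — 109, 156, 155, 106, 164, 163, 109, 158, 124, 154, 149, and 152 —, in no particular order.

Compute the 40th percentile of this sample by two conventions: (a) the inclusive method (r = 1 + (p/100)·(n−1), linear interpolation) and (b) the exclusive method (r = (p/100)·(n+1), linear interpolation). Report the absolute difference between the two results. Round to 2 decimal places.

0.60

Sorted: 106, 109, 109, 124, 149, 152, 154, 155, 156, 158, 163, 164.
n = 12.
(a) r = 5.4; between ranks 5 (149) and 6 (152): 150.2.
(b) r = 5.2; between ranks 5 (149) and 6 (152): 149.6.
|150.2 − 149.6| = 0.6.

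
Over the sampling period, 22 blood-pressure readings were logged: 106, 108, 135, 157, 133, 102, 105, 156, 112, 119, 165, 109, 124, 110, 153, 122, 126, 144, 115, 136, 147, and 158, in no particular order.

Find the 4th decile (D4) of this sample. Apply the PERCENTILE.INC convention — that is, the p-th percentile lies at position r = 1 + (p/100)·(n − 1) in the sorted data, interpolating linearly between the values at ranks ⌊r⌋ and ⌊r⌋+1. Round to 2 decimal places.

Sorted: 102, 105, 106, 108, 109, 110, 112, 115, 119, 122, 124, 126, 133, 135, 136, 144, 147, 153, 156, 157, 158, 165.
n = 22.
r = 1 + (40/100)·(22 − 1) = 1 + 8.4 = 9.4.
Rank 9 is 119 and rank 10 is 122.
Interpolate: 119 + 0.4·(122 − 119) = 119 + 0.4·3 = 120.2.

120.20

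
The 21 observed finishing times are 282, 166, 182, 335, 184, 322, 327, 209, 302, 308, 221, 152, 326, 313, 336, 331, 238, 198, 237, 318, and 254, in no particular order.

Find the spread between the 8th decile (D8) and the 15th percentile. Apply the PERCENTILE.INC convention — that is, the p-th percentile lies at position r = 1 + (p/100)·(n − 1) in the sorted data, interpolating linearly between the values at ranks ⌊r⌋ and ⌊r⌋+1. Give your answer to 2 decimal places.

Sorted: 152, 166, 182, 184, 198, 209, 221, 237, 238, 254, 282, 302, 308, 313, 318, 322, 326, 327, 331, 335, 336.
n = 21.
P15: r = 4 (integer) → 184.
P80: r = 17 (integer) → 326.
Difference: 326 − 184 = 142.

142.00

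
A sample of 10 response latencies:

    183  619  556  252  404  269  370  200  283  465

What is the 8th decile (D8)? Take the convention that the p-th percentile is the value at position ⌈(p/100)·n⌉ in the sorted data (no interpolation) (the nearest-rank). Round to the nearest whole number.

Sorted: 183, 200, 252, 269, 283, 370, 404, 465, 556, 619.
n = 10.
Position = ⌈80/100 · 10⌉ = ⌈8⌉ = 8.
The value at rank 8 is 465.

465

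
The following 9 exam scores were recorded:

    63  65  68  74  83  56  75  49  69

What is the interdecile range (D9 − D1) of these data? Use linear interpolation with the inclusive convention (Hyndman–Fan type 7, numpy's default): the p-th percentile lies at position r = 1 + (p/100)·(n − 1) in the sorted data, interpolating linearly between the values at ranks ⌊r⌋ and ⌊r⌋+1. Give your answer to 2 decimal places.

22.00

Sorted: 49, 56, 63, 65, 68, 69, 74, 75, 83.
n = 9.
P10: r = 1.8; ranks 1–2 are 49, 56; interpolating gives 54.6.
P90: r = 8.2; ranks 8–9 are 75, 83; interpolating gives 76.6.
Difference: 76.6 − 54.6 = 22.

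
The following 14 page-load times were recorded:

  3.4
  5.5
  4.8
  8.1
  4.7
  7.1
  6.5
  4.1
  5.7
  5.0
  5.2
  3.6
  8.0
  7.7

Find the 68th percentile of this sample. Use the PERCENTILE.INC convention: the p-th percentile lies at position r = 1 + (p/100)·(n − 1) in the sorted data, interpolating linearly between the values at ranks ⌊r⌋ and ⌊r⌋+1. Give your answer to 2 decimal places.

6.37

Sorted: 3.4, 3.6, 4.1, 4.7, 4.8, 5.0, 5.2, 5.5, 5.7, 6.5, 7.1, 7.7, 8.0, 8.1.
n = 14.
r = 1 + (68/100)·(14 − 1) = 1 + 8.84 = 9.84.
Rank 9 is 5.7 and rank 10 is 6.5.
Interpolate: 5.7 + 0.84·(6.5 − 5.7) = 5.7 + 0.84·0.8 = 6.372.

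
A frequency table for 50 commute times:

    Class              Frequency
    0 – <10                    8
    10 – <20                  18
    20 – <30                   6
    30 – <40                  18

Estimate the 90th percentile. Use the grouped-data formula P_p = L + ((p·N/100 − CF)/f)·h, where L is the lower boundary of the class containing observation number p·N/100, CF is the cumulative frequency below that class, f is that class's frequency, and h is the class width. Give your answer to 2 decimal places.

N = 50; target position k = 90/100 · 50 = 45.
Cumulative frequencies: 8, 26, 32, 50.
Observation 45 falls in the class 30 – <40.
L = 30, CF = 32, f = 18, h = 10.
P90 = 30 + ((45 − 32)/18)·10 = 30 + 7.22222 = 37.2222.

37.22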